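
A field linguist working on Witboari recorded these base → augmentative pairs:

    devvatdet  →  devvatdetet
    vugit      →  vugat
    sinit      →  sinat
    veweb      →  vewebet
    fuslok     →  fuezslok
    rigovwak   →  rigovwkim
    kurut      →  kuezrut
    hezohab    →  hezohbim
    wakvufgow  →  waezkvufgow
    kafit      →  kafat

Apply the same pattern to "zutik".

zutak

kurut and devvatdet both end in -t yet inflect differently (kuezrut, devvatdetet), so the final letter is not what conditions the rule; the last vowel is.
"zutik" has last vowel 'i'. The stems whose last vowel is 'i' (sinit → sinat, vugit → vugat, kafit → kafat) change the last vowel to 'a'.
The other patterns: stems whose last vowel is 'o' or 'u' insert -ez- after the first vowel; stems whose last vowel is 'e' add -et; stems whose last vowel is 'a' delete the last vowel and add -im.
So zutik → zutak.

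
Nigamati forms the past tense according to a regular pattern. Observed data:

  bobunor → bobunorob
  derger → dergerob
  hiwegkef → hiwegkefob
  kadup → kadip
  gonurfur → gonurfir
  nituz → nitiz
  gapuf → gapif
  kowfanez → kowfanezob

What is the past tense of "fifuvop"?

gonurfur and derger both end in -r yet inflect differently (gonurfir, dergerob), so the final letter is not what conditions the rule; the last vowel is.
"fifuvop" has last vowel 'o'. The one such stem in the data (bobunor → bobunorob) adds -ob, so the same rule applies.
The other pattern: stems whose last vowel is 'u' change the last vowel to 'i'.
So fifuvop → fifuvopob.

fifuvopob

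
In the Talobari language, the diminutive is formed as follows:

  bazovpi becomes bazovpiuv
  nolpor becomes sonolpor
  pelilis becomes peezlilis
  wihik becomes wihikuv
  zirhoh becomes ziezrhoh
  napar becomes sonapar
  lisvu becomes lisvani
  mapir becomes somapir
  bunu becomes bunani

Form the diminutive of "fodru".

fodrani

"fodru" ends in -u. The stems ending in -u (lisvu → lisvani, bunu → bunani) drop the final letter and add -ani.
So fodru → fodrani.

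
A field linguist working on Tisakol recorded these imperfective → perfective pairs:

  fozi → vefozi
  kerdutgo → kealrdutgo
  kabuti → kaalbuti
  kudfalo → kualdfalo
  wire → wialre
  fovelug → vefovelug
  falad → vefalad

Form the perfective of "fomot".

fozi and kabuti both end in -i yet inflect differently (vefozi, kaalbuti), so the final letter is not what conditions the rule; the first letter is.
"fomot" begins with f-. The stems beginning with f- (falad → vefalad, fovelug → vefovelug, fozi → vefozi) add the prefix ve-.
The other pattern: stems beginning with k- or w- insert -al- after the first vowel.
So fomot → vefomot.

vefomot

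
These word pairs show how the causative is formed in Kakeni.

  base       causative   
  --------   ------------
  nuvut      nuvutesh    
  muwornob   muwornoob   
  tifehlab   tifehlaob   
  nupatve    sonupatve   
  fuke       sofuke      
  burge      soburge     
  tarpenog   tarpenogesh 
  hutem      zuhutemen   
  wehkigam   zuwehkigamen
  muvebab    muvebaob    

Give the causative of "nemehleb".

nemehleob

tifehlab and wehkigam both have last vowel 'a' yet inflect differently (tifehlaob, zuwehkigamen), so the last vowel is not what conditions the rule; the final letter is.
"nemehleb" ends in -b. The stems ending in -b (tifehlab → tifehlaob, muvebab → muvebaob, muwornob → muwornoob) drop the final letter and add -ob.
So nemehleb → nemehleob.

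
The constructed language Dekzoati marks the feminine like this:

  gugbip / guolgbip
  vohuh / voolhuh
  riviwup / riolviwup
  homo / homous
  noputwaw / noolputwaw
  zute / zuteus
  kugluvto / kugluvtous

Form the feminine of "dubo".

dubous

"dubo" ends in a vowel. The stems ending in a vowel (zute → zuteus, homo → homous, kugluvto → kugluvtous) add -us.
The other pattern: stems ending in a consonant insert -ol- after the first vowel.
So dubo → dubous.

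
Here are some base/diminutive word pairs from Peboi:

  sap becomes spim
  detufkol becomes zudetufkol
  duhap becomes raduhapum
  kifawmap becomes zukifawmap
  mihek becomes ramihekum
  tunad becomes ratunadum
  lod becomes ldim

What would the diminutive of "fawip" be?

rafawipum

lod and tunad both end in -d yet inflect differently (ldim, ratunadum), so the final letter is not what conditions the rule; the number of vowels is.
"fawip" has 2 vowels. The stems with 2 vowels (tunad → ratunadum, duhap → raduhapum, mihek → ramihekum) add ra- … -um around the stem.
So fawip → rafawipum.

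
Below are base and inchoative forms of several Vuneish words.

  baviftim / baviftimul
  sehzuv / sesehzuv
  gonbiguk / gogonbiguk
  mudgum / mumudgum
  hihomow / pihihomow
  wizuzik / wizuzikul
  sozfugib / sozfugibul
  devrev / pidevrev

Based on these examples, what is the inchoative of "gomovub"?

"gomovub" has last vowel 'u'. The stems whose last vowel is 'u' (mudgum → mumudgum, gonbiguk → gogonbiguk, sehzuv → sesehzuv) repeat the first consonant+vowel as a prefix.
The other patterns: stems whose last vowel is 'i' add -ul; stems whose last vowel is 'e' or 'o' add the prefix pi-.
So gomovub → gogomovub.

gogomovub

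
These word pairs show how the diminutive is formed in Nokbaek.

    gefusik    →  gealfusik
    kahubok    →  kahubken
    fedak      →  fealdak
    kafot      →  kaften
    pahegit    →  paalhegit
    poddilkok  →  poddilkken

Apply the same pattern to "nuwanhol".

kahubok and gefusik both end in -k yet inflect differently (kahubken, gealfusik), so the final letter is not what conditions the rule; the last vowel is.
"nuwanhol" has last vowel 'o'. The stems whose last vowel is 'o' (kahubok → kahubken, kafot → kaften, poddilkok → poddilkken) delete the last vowel and add -en.
The other pattern: stems whose last vowel is 'a' or 'i' insert -al- after the first vowel.
So nuwanhol → nuwanhlen.

nuwanhlen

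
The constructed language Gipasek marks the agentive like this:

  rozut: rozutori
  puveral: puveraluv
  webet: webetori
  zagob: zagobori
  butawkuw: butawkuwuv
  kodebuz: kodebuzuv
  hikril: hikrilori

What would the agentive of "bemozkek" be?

bemozkekuv

hikril and puveral both end in -l yet inflect differently (hikrilori, puveraluv), so the final letter is not what conditions the rule; the number of vowels is.
"bemozkek" has 3 vowels. The stems with 3 vowels (puveral → puveraluv, butawkuw → butawkuwuv, kodebuz → kodebuzuv) add -uv.
So bemozkek → bemozkekuv.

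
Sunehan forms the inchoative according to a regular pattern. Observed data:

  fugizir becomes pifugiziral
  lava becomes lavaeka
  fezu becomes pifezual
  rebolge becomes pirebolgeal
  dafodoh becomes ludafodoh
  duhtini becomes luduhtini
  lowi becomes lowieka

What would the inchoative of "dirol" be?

lowi and duhtini both end in -i yet inflect differently (lowieka, luduhtini), so the final letter is not what conditions the rule; the first letter is.
"dirol" begins with d-. The stems beginning with d- (duhtini → luduhtini, dafodoh → ludafodoh) add the prefix lu-.
The other patterns: stems beginning with l- add -eka; stems beginning with f- or r- add pi- … -al around the stem.
So dirol → ludirol.

ludirol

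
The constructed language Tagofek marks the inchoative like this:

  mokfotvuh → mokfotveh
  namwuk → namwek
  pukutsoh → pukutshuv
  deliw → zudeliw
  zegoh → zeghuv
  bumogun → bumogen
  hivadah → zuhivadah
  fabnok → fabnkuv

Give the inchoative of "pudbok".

pudbkuv

mokfotvuh and pukutsoh both end in -h yet inflect differently (mokfotveh, pukutshuv), so the final letter is not what conditions the rule; the last vowel is.
"pudbok" has last vowel 'o'. The stems whose last vowel is 'o' (pukutsoh → pukutshuv, fabnok → fabnkuv, zegoh → zeghuv) delete the last vowel and add -uv.
So pudbok → pudbkuv.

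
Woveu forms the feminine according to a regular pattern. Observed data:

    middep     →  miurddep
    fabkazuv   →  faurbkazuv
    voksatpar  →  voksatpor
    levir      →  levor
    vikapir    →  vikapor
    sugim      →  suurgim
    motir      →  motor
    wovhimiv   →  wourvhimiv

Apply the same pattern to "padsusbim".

paurdsusbim

levir and sugim both have last vowel 'i' yet inflect differently (levor, suurgim), so the last vowel is not what conditions the rule; the final letter is.
"padsusbim" ends in -m. The one such stem in the data (sugim → suurgim) inserts -ur- after the first vowel (as do middep, fabkazuv), so the same rule applies.
The other pattern: stems ending in -r change the last vowel to 'o'.
So padsusbim → paurdsusbim.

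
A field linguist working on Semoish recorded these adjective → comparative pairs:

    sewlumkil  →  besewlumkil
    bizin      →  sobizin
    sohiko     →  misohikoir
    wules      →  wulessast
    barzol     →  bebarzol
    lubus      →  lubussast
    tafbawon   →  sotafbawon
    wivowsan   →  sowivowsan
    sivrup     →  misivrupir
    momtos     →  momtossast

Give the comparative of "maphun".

somaphun

"maphun" ends in -n. The stems ending in -n (wivowsan → sowivowsan, tafbawon → sotafbawon, bizin → sobizin) add the prefix so-.
The other patterns: stems ending in -l add the prefix be-; stems ending in -s double the final consonant and add -ast; stems ending in -o or -p add mi- … -ir around the stem.
So maphun → somaphun.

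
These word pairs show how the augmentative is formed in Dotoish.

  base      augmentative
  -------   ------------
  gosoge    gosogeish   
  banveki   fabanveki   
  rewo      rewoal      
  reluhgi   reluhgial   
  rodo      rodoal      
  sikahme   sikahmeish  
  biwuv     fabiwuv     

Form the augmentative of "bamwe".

fabamwe

banveki and reluhgi both end in -i yet inflect differently (fabanveki, reluhgial), so the final letter is not what conditions the rule; the first letter is.
"bamwe" begins with b-. The stems beginning with b- (biwuv → fabiwuv, banveki → fabanveki) add the prefix fa-.
The other patterns: stems beginning with r- add -al; stems beginning with g- or s- add -ish.
So bamwe → fabamwe.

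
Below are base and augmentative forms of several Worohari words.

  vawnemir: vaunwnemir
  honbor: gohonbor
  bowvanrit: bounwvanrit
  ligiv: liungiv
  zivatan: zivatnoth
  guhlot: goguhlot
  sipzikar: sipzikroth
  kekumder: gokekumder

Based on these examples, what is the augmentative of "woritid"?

wounritid

"woritid" has last vowel 'i'. The stems whose last vowel is 'i' (vawnemir → vaunwnemir, bowvanrit → bounwvanrit, ligiv → liungiv) insert -un- after the first vowel.
So woritid → wounritid.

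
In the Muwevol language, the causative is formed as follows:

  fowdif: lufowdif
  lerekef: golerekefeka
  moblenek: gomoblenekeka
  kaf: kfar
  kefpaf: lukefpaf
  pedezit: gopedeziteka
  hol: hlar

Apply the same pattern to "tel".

kaf and fowdif both end in -f yet inflect differently (kfar, lufowdif), so the final letter is not what conditions the rule; the number of vowels is.
"tel" has 1 vowel. The stems with 1 vowel (hol → hlar, kaf → kfar) delete the last vowel and add -ar.
So tel → tlar.

tlar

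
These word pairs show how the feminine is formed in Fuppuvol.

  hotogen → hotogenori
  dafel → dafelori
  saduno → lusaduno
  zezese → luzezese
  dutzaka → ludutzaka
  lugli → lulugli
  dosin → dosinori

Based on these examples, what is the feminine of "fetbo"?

lufetbo

dosin and lugli both have last vowel 'i' yet inflect differently (dosinori, lulugli), so the last vowel is not what conditions the rule; whether the stem ends in a vowel or a consonant is.
"fetbo" ends in a vowel. The stems ending in a vowel (saduno → lusaduno, lugli → lulugli, dutzaka → ludutzaka) add the prefix lu-.
The other pattern: stems ending in a consonant add -ori.
So fetbo → lufetbo.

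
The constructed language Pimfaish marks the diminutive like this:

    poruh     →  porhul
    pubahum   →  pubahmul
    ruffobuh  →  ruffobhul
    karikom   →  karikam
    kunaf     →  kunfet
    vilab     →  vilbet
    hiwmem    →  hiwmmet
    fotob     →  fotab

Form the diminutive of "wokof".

"wokof" has last vowel 'o'. The stems whose last vowel is 'o' (fotob → fotab, karikom → karikam) change the last vowel to 'a'.
The other patterns: stems whose last vowel is 'u' delete the last vowel and add -ul; stems whose last vowel is 'a' or 'e' delete the last vowel and add -et.
So wokof → wokaf.

wokaf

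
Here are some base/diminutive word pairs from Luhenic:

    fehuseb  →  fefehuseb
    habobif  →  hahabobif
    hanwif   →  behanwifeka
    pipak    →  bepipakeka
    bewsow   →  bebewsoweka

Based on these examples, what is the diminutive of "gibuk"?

begibukeka

habobif and hanwif both end in -f yet inflect differently (hahabobif, behanwifeka), so the final letter is not what conditions the rule; the number of vowels is.
"gibuk" has 2 vowels. The stems with 2 vowels (hanwif → behanwifeka, pipak → bepipakeka, bewsow → bebewsoweka) add be- … -eka around the stem.
The other pattern: stems with 3 vowels repeat the first consonant+vowel as a prefix.
So gibuk → begibukeka.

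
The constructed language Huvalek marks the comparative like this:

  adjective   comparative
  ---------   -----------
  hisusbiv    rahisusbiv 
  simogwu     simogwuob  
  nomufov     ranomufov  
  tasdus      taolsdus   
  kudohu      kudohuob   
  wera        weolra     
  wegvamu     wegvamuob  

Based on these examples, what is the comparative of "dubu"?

simogwu and tasdus both have last vowel 'u' yet inflect differently (simogwuob, taolsdus), so the last vowel is not what conditions the rule; the final letter is.
"dubu" ends in -u. The stems ending in -u (simogwu → simogwuob, kudohu → kudohuob, wegvamu → wegvamuob) add -ob.
So dubu → dubuob.

dubuob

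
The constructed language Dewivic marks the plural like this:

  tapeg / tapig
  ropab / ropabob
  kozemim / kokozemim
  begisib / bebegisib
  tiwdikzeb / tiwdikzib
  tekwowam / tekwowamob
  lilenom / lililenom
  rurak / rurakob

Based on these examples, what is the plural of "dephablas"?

"dephablas" has last vowel 'a'. The stems whose last vowel is 'a' (rurak → rurakob, ropab → ropabob, tekwowam → tekwowamob) add -ob.
So dephablas → dephablasob.

dephablasob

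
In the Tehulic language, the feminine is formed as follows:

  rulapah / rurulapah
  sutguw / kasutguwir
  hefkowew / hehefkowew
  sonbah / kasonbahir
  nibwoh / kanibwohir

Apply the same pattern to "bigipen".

rulapah and nibwoh both end in -h yet inflect differently (rurulapah, kanibwohir), so the final letter is not what conditions the rule; the number of vowels is.
"bigipen" has 3 vowels. The stems with 3 vowels (rulapah → rurulapah, hefkowew → hehefkowew) repeat the first consonant+vowel as a prefix.
The other pattern: stems with 2 vowels add ka- … -ir around the stem.
So bigipen → bibigipen.

bibigipen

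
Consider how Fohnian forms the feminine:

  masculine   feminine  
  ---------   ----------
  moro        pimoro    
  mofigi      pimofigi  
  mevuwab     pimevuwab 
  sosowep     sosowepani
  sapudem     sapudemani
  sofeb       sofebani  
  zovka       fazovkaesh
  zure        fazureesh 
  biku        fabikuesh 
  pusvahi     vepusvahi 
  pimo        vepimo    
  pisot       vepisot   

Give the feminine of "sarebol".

sarebolani

mevuwab and sofeb both end in -b yet inflect differently (pimevuwab, sofebani), so the final letter is not what conditions the rule; the first letter is.
"sarebol" begins with s-. The stems beginning with s- (sosowep → sosowepani, sapudem → sapudemani, sofeb → sofebani) add -ani.
So sarebol → sarebolani.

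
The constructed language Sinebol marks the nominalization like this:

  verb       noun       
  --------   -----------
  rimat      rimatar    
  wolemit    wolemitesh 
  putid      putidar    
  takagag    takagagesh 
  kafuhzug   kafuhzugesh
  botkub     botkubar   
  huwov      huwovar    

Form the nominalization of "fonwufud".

wolemit and rimat both end in -t yet inflect differently (wolemitesh, rimatar), so the final letter is not what conditions the rule; the number of vowels is.
"fonwufud" has 3 vowels. The stems with 3 vowels (wolemit → wolemitesh, takagag → takagagesh, kafuhzug → kafuhzugesh) add -esh.
So fonwufud → fonwufudesh.

fonwufudesh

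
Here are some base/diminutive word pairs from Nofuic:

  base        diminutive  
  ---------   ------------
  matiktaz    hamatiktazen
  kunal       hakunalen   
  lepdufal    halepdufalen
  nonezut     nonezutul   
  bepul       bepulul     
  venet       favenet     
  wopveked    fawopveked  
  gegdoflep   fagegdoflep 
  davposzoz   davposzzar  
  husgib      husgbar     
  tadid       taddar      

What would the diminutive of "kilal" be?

hakilalen

kunal and bepul both end in -l yet inflect differently (hakunalen, bepulul), so the final letter is not what conditions the rule; the last vowel is.
"kilal" has last vowel 'a'. The stems whose last vowel is 'a' (matiktaz → hamatiktazen, kunal → hakunalen, lepdufal → halepdufalen) add ha- … -en around the stem.
So kilal → hakilalen.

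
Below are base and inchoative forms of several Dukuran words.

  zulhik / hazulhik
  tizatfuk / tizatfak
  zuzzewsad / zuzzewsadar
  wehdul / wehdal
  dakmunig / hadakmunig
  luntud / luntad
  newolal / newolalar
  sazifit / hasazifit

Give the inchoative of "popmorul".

popmoral

wehdul and newolal both end in -l yet inflect differently (wehdal, newolalar), so the final letter is not what conditions the rule; the last vowel is.
"popmorul" has last vowel 'u'. The stems whose last vowel is 'u' (tizatfuk → tizatfak, luntud → luntad, wehdul → wehdal) change the last vowel to 'a'.
The other patterns: stems whose last vowel is 'a' add -ar; stems whose last vowel is 'i' add the prefix ha-.
So popmorul → popmoral.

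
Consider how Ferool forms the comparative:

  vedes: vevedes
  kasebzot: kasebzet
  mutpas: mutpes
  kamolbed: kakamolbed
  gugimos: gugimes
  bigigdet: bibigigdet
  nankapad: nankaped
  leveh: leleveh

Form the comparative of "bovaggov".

bovaggev

vedes and mutpas both end in -s yet inflect differently (vevedes, mutpes), so the final letter is not what conditions the rule; the last vowel is.
"bovaggov" has last vowel 'o'. The stems whose last vowel is 'o' (gugimos → gugimes, kasebzot → kasebzet) change the last vowel to 'e'.
The other pattern: stems whose last vowel is 'e' repeat the first consonant+vowel as a prefix.
So bovaggov → bovaggev.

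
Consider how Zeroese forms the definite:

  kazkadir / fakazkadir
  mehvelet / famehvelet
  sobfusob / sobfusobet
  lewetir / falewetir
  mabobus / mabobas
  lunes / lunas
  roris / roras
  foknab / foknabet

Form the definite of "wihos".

wihas

roris and lewetir both have last vowel 'i' yet inflect differently (roras, falewetir), so the last vowel is not what conditions the rule; the final letter is.
"wihos" ends in -s. The stems ending in -s (mabobus → mabobas, roris → roras, lunes → lunas) change the last vowel to 'a'.
The other patterns: stems ending in -b add -et; stems ending in -r or -t add the prefix fa-.
So wihos → wihas.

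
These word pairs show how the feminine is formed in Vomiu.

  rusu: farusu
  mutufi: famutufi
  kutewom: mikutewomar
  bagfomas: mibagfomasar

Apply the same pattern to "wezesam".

miwezesamar

"wezesam" ends in a consonant. The stems ending in a consonant (kutewom → mikutewomar, bagfomas → mibagfomasar) add mi- … -ar around the stem.
So wezesam → miwezesamar.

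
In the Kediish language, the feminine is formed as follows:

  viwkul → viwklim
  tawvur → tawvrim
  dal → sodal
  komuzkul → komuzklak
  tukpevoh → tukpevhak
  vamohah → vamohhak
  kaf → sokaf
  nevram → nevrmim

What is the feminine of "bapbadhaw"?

"bapbadhaw" has 3 vowels. The stems with 3 vowels (komuzkul → komuzklak, tukpevoh → tukpevhak, vamohah → vamohhak) delete the last vowel and add -ak.
So bapbadhaw → bapbadhwak.

bapbadhwak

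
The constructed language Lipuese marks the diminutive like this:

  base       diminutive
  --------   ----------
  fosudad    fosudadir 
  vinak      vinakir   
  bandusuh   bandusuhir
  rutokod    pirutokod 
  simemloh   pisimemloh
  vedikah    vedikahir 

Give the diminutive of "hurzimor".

pihurzimor

simemloh and vedikah both end in -h yet inflect differently (pisimemloh, vedikahir), so the final letter is not what conditions the rule; the last vowel is.
"hurzimor" has last vowel 'o'. The stems whose last vowel is 'o' (simemloh → pisimemloh, rutokod → pirutokod) add the prefix pi-.
So hurzimor → pihurzimor.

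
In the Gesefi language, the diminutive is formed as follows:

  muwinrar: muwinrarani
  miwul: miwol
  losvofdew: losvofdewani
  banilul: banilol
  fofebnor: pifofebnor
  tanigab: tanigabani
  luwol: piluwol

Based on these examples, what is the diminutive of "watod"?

miwul and luwol both end in -l yet inflect differently (miwol, piluwol), so the final letter is not what conditions the rule; the last vowel is.
"watod" has last vowel 'o'. The stems whose last vowel is 'o' (luwol → piluwol, fofebnor → pifofebnor) add the prefix pi-.
The other patterns: stems whose last vowel is 'u' change the last vowel to 'o'; stems whose last vowel is 'a' or 'e' add -ani.
So watod → piwatod.

piwatod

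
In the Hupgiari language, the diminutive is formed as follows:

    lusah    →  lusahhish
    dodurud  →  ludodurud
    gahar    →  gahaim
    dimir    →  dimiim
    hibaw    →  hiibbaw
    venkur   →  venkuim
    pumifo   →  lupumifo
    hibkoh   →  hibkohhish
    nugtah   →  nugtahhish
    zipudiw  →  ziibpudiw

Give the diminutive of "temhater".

"temhater" ends in -r. The stems ending in -r (gahar → gahaim, dimir → dimiim, venkur → venkuim) drop the final letter and add -im.
The other patterns: stems ending in -d or -o add the prefix lu-; stems ending in -h double the final consonant and add -ish; stems ending in -w insert -ib- after the first vowel.
So temhater → temhateim.

temhateim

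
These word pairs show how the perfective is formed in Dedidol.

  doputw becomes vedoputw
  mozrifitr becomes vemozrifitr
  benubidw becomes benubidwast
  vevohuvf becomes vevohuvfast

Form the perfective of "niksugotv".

veniksugotv

doputw and benubidw both end in -w yet inflect differently (vedoputw, benubidwast), so the final letter is not what conditions the rule; the second-to-last letter is.
"niksugotv" has second-to-last letter 't'. The stems whose second-to-last letter is 't' (doputw → vedoputw, mozrifitr → vemozrifitr) add the prefix ve-.
The other pattern: stems whose second-to-last letter is 'd' or 'v' add -ast.
So niksugotv → veniksugotv.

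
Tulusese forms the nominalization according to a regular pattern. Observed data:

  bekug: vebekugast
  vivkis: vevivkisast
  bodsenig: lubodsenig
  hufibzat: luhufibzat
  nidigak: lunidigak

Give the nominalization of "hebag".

vehebagast

"hebag" has 2 vowels. The stems with 2 vowels (vivkis → vevivkisast, bekug → vebekugast) add ve- … -ast around the stem.
So hebag → vehebagast.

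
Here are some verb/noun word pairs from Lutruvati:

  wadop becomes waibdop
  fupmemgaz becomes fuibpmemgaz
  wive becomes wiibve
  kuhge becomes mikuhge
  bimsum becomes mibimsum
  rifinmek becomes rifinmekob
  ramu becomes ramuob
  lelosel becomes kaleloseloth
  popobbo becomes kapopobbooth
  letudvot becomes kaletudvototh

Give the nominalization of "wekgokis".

"wekgokis" begins with w-. The stems beginning with w- (wadop → waibdop, wive → wiibve) insert -ib- after the first vowel.
The other patterns: stems beginning with b- or k- add the prefix mi-; stems beginning with r- add -ob; stems beginning with l- or p- add ka- … -oth around the stem.
So wekgokis → weibkgokis.

weibkgokis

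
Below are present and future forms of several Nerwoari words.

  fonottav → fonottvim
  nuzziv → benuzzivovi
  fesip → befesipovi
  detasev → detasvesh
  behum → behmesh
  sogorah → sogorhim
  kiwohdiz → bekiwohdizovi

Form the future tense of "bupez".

bupzesh

"bupez" has last vowel 'e'. The one such stem in the data (detasev → detasvesh) deletes the last vowel and adds -esh (as does behum), so the same rule applies.
The other patterns: stems whose last vowel is 'a' delete the last vowel and add -im; stems whose last vowel is 'i' add be- … -ovi around the stem.
So bupez → bupzesh.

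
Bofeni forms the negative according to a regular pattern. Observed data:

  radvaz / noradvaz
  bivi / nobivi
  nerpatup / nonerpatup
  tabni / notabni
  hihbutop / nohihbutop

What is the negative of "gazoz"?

nogazoz

Every pair shown (radvaz → noradvaz, bivi → nobivi, nerpatup → nonerpatup, …) follows the same rule: add the prefix no-.
So gazoz → nogazoz.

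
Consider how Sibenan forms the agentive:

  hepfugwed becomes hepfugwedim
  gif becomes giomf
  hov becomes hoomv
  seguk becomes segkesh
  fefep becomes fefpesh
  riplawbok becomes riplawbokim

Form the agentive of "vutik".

vutkesh

"vutik" has 2 vowels. The stems with 2 vowels (seguk → segkesh, fefep → fefpesh) delete the last vowel and add -esh.
The other patterns: stems with 1 vowel insert -om- after the first vowel; stems with 3 vowels add -im.
So vutik → vutkesh.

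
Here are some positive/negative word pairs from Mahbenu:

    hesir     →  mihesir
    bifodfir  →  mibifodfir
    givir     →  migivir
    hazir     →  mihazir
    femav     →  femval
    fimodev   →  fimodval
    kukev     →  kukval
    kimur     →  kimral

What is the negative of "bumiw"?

mibumiw

hesir and kimur both end in -r yet inflect differently (mihesir, kimral), so the final letter is not what conditions the rule; the last vowel is.
"bumiw" has last vowel 'i'. The stems whose last vowel is 'i' (hesir → mihesir, bifodfir → mibifodfir, givir → migivir) add the prefix mi-.
So bumiw → mibumiw.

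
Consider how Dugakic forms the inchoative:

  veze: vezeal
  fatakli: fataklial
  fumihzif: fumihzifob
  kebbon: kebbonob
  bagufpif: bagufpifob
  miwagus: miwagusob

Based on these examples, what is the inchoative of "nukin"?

fumihzif and fatakli both have last vowel 'i' yet inflect differently (fumihzifob, fataklial), so the last vowel is not what conditions the rule; whether the stem ends in a vowel or a consonant is.
"nukin" ends in a consonant. The stems ending in a consonant (miwagus → miwagusob, fumihzif → fumihzifob, bagufpif → bagufpifob) add -ob.
The other pattern: stems ending in a vowel add -al.
So nukin → nukinob.

nukinob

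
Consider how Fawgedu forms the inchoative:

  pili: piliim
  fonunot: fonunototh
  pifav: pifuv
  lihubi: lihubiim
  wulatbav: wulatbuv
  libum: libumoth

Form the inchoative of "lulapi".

pifav and pili both begin with p- yet inflect differently (pifuv, piliim), so the first letter is not what conditions the rule; the final letter is.
"lulapi" ends in -i. The stems ending in -i (lihubi → lihubiim, pili → piliim) add -im.
So lulapi → lulapiim.

lulapiim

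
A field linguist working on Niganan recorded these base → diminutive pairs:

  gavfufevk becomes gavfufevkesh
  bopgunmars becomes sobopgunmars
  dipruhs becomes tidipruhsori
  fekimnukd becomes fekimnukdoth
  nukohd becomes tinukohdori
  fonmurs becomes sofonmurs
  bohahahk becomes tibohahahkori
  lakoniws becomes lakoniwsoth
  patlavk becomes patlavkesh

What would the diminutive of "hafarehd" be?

tihafarehdori

"hafarehd" has second-to-last letter 'h'. The stems whose second-to-last letter is 'h' (dipruhs → tidipruhsori, bohahahk → tibohahahkori, nukohd → tinukohdori) add ti- … -ori around the stem.
So hafarehd → tihafarehdori.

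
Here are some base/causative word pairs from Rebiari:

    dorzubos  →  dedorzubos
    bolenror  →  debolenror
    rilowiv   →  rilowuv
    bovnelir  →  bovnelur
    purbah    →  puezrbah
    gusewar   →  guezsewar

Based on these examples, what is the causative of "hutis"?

"hutis" has last vowel 'i'. The stems whose last vowel is 'i' (rilowiv → rilowuv, bovnelir → bovnelur) change the last vowel to 'u'.
So hutis → hutus.

hutus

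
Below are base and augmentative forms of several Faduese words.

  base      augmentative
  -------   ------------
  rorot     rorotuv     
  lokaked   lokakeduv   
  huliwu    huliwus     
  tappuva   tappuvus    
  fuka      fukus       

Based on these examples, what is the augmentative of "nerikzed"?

lokaked and huliwu both have 3 vowels yet inflect differently (lokakeduv, huliwus), so the number of vowels is not what conditions the rule; whether the stem ends in a vowel or a consonant is.
"nerikzed" ends in a consonant. The stems ending in a consonant (rorot → rorotuv, lokaked → lokakeduv) add -uv.
So nerikzed → nerikzeduv.

nerikzeduv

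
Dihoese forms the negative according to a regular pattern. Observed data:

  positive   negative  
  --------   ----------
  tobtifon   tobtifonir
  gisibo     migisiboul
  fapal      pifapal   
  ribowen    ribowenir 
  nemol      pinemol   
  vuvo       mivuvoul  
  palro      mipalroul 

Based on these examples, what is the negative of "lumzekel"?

pilumzekel

gisibo and tobtifon both have last vowel 'o' yet inflect differently (migisiboul, tobtifonir), so the last vowel is not what conditions the rule; the final letter is.
"lumzekel" ends in -l. The stems ending in -l (fapal → pifapal, nemol → pinemol) add the prefix pi-.
The other patterns: stems ending in -o add mi- … -ul around the stem; stems ending in -n add -ir.
So lumzekel → pilumzekel.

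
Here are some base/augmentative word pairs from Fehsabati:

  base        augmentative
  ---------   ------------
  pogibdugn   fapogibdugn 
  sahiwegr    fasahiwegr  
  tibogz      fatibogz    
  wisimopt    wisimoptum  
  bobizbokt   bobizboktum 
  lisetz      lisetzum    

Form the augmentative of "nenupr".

nenuprum

"nenupr" has second-to-last letter 'p'. The one such stem in the data (wisimopt → wisimoptum) adds -um, so the same rule applies.
The other pattern: stems whose second-to-last letter is 'g' add the prefix fa-.
So nenupr → nenuprum.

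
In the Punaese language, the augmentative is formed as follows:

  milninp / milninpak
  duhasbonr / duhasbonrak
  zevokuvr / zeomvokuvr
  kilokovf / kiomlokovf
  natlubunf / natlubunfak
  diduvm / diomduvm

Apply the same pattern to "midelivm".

kilokovf and natlubunf both end in -f yet inflect differently (kiomlokovf, natlubunfak), so the final letter is not what conditions the rule; the second-to-last letter is.
"midelivm" has second-to-last letter 'v'. The stems whose second-to-last letter is 'v' (zevokuvr → zeomvokuvr, kilokovf → kiomlokovf, diduvm → diomduvm) insert -om- after the first vowel.
So midelivm → miomdelivm.

miomdelivm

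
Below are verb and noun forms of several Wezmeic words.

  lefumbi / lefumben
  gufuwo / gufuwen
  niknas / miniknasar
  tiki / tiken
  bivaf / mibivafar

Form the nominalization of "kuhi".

kuhen

tiki and bivaf both have 2 vowels yet inflect differently (tiken, mibivafar), so the number of vowels is not what conditions the rule; whether the stem ends in a vowel or a consonant is.
"kuhi" ends in a vowel. The stems ending in a vowel (gufuwo → gufuwen, tiki → tiken, lefumbi → lefumben) drop the final letter and add -en.
So kuhi → kuhen.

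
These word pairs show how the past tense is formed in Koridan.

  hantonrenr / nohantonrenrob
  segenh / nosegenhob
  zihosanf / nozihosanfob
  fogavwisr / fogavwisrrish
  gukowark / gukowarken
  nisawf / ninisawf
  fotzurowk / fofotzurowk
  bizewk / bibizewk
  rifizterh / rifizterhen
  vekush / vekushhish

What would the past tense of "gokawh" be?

rifizterh and segenh both end in -h yet inflect differently (rifizterhen, nosegenhob), so the final letter is not what conditions the rule; the second-to-last letter is.
"gokawh" has second-to-last letter 'w'. The stems whose second-to-last letter is 'w' (bizewk → bibizewk, fotzurowk → fofotzurowk, nisawf → ninisawf) repeat the first consonant+vowel as a prefix.
The other patterns: stems whose second-to-last letter is 'r' add -en; stems whose second-to-last letter is 'n' add no- … -ob around the stem; stems whose second-to-last letter is 's' double the final consonant and add -ish.
So gokawh → gogokawh.

gogokawh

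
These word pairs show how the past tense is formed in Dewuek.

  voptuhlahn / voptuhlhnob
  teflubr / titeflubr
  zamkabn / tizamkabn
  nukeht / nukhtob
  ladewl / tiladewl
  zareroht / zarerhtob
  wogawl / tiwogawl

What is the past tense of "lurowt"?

tilurowt

voptuhlahn and zamkabn both end in -n yet inflect differently (voptuhlhnob, tizamkabn), so the final letter is not what conditions the rule; the second-to-last letter is.
"lurowt" has second-to-last letter 'w'. The stems whose second-to-last letter is 'w' (ladewl → tiladewl, wogawl → tiwogawl) add the prefix ti-.
The other pattern: stems whose second-to-last letter is 'h' delete the last vowel and add -ob.
So lurowt → tilurowt.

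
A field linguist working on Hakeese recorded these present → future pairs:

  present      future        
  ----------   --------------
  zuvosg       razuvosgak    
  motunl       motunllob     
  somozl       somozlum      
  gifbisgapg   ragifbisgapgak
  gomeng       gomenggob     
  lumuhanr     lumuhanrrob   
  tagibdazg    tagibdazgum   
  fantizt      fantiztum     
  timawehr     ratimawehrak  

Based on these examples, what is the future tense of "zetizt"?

zetiztum

"zetizt" has second-to-last letter 'z'. The stems whose second-to-last letter is 'z' (somozl → somozlum, fantizt → fantiztum, tagibdazg → tagibdazgum) add -um.
The other patterns: stems whose second-to-last letter is 'n' double the final consonant and add -ob; stems whose second-to-last letter is 'h', 'p' or 's' add ra- … -ak around the stem.
So zetizt → zetiztum.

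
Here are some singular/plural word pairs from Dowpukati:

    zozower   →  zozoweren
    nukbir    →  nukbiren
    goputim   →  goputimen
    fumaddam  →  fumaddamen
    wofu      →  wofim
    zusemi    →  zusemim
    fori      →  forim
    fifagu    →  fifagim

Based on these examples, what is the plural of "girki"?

girkim

nukbir and zusemi both have last vowel 'i' yet inflect differently (nukbiren, zusemim), so the last vowel is not what conditions the rule; whether the stem ends in a vowel or a consonant is.
"girki" ends in a vowel. The stems ending in a vowel (wofu → wofim, zusemi → zusemim, fori → forim) drop the final letter and add -im.
So girki → girkim.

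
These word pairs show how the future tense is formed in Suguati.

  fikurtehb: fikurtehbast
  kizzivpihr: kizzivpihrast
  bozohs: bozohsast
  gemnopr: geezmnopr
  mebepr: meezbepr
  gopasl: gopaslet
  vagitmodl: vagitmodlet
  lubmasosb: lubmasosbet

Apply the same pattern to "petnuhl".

kizzivpihr and gemnopr both end in -r yet inflect differently (kizzivpihrast, geezmnopr), so the final letter is not what conditions the rule; the second-to-last letter is.
"petnuhl" has second-to-last letter 'h'. The stems whose second-to-last letter is 'h' (fikurtehb → fikurtehbast, kizzivpihr → kizzivpihrast, bozohs → bozohsast) add -ast.
So petnuhl → petnuhlast.

petnuhlast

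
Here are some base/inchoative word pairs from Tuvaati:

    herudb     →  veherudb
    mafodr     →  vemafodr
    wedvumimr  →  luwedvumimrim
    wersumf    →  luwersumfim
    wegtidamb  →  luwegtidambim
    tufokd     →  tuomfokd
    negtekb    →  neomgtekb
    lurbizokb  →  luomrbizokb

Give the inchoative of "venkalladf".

vevenkalladf

"venkalladf" has second-to-last letter 'd'. The stems whose second-to-last letter is 'd' (herudb → veherudb, mafodr → vemafodr) add the prefix ve-.
So venkalladf → vevenkalladf.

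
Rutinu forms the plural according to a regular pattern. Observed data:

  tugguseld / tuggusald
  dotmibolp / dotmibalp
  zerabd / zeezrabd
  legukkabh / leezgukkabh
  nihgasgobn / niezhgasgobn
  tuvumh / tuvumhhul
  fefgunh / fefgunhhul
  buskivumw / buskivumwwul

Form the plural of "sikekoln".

"sikekoln" has second-to-last letter 'l'. The stems whose second-to-last letter is 'l' (tugguseld → tuggusald, dotmibolp → dotmibalp) change the last vowel to 'a'.
So sikekoln → sikekaln.

sikekaln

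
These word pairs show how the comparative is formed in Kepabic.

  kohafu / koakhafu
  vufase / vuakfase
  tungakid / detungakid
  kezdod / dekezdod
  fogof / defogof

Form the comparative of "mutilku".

kohafu and kezdod both begin with k- yet inflect differently (koakhafu, dekezdod), so the first letter is not what conditions the rule; whether the stem ends in a vowel or a consonant is.
"mutilku" ends in a vowel. The stems ending in a vowel (kohafu → koakhafu, vufase → vuakfase) insert -ak- after the first vowel.
So mutilku → muaktilku.

muaktilku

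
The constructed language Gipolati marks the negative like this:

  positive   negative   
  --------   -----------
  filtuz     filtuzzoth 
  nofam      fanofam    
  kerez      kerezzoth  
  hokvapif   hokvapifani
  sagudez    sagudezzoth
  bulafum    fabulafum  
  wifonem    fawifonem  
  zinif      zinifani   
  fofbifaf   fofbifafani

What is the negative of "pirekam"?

fapirekam

fofbifaf and nofam both have last vowel 'a' yet inflect differently (fofbifafani, fanofam), so the last vowel is not what conditions the rule; the final letter is.
"pirekam" ends in -m. The stems ending in -m (wifonem → fawifonem, bulafum → fabulafum, nofam → fanofam) add the prefix fa-.
The other patterns: stems ending in -f add -ani; stems ending in -z double the final consonant and add -oth.
So pirekam → fapirekam.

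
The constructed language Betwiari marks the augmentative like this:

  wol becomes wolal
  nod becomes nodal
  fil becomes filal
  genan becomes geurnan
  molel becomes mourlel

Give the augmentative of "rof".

rofal

wol and molel both end in -l yet inflect differently (wolal, mourlel), so the final letter is not what conditions the rule; the number of vowels is.
"rof" has 1 vowel. The stems with 1 vowel (wol → wolal, nod → nodal, fil → filal) add -al.
The other pattern: stems with 2 vowels insert -ur- after the first vowel.
So rof → rofal.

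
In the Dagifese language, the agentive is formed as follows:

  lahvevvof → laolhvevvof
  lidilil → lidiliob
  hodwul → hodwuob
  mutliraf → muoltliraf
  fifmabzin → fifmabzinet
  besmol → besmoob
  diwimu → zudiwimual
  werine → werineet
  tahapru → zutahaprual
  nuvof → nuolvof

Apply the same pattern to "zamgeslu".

besmol and nuvof both have last vowel 'o' yet inflect differently (besmoob, nuolvof), so the last vowel is not what conditions the rule; the final letter is.
"zamgeslu" ends in -u. The stems ending in -u (tahapru → zutahaprual, diwimu → zudiwimual) add zu- … -al around the stem.
The other patterns: stems ending in -l drop the final letter and add -ob; stems ending in -f insert -ol- after the first vowel; stems ending in -e or -n add -et.
So zamgeslu → zuzamgeslual.

zuzamgeslual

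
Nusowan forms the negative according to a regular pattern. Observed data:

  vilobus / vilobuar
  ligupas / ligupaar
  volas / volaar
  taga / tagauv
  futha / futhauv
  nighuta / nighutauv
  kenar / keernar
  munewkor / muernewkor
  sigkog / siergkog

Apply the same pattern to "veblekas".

veblekaar

ligupas and taga both have last vowel 'a' yet inflect differently (ligupaar, tagauv), so the last vowel is not what conditions the rule; the final letter is.
"veblekas" ends in -s. The stems ending in -s (vilobus → vilobuar, ligupas → ligupaar, volas → volaar) drop the final letter and add -ar.
So veblekas → veblekaar.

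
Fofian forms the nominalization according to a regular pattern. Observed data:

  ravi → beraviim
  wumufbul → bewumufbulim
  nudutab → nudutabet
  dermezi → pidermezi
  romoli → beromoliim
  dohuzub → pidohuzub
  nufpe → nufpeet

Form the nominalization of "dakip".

pidakip

"dakip" begins with d-. The stems beginning with d- (dohuzub → pidohuzub, dermezi → pidermezi) add the prefix pi-.
The other patterns: stems beginning with n- add -et; stems beginning with r- or w- add be- … -im around the stem.
So dakip → pidakip.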